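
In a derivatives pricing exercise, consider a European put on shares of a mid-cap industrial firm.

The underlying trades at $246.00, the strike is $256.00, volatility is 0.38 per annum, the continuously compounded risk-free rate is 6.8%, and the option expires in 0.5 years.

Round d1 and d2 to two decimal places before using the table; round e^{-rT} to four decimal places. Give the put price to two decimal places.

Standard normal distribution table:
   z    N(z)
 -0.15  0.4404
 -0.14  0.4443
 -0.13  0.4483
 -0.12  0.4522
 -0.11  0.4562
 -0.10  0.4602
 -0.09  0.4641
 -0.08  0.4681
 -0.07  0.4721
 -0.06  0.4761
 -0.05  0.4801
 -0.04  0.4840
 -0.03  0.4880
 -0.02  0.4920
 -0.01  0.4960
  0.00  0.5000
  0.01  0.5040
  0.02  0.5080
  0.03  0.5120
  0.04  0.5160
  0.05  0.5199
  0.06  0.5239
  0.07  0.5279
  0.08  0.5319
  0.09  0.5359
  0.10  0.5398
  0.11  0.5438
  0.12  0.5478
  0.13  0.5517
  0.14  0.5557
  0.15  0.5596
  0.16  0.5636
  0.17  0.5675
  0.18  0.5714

$27.24

σ√T = 0.38·√0.5 = 0.2687
d₁ = [ln(246/256) + (0.068 + ½·0.38²)·0.5] / (σ√T) = (-0.0398 + 0.0701) / 0.2687 = 0.1126 ⇒ 0.11
d₂ = 0.1126 − 0.2687 = -0.1561 ⇒ -0.16
exp(−rT) = exp(−0.068·0.5) = 0.9666
P = 256·0.9666·N(0.16) − 246·N(-0.11) = 256·0.9666·0.5636 − 246·0.4562 = 139.4626 − 112.2252 = 27.2374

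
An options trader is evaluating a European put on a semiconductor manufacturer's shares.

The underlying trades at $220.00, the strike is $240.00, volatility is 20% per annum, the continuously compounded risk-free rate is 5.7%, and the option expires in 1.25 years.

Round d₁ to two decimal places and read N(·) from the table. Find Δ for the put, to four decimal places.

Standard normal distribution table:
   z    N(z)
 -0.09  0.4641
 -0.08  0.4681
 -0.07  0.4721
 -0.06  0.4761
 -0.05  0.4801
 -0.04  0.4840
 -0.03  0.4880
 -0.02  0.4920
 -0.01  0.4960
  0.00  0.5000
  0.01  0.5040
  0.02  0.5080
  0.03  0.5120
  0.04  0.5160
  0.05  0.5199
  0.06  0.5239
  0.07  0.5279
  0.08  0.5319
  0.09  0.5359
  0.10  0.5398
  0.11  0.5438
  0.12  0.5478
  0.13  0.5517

T = 1.25;  σ√T = 0.2236
d₁ = [ln(220/240) + (0.057 + 0.2²/2)·1.25] / 0.2236 = [-0.0870 + 0.0963] / 0.2236 = 0.0413 ≈ 0.04
N(d₁) = N(0.04) = 0.5160
Δ_put = N(d₁) − 1 = 0.5160 − 1 = -0.4840

-0.4840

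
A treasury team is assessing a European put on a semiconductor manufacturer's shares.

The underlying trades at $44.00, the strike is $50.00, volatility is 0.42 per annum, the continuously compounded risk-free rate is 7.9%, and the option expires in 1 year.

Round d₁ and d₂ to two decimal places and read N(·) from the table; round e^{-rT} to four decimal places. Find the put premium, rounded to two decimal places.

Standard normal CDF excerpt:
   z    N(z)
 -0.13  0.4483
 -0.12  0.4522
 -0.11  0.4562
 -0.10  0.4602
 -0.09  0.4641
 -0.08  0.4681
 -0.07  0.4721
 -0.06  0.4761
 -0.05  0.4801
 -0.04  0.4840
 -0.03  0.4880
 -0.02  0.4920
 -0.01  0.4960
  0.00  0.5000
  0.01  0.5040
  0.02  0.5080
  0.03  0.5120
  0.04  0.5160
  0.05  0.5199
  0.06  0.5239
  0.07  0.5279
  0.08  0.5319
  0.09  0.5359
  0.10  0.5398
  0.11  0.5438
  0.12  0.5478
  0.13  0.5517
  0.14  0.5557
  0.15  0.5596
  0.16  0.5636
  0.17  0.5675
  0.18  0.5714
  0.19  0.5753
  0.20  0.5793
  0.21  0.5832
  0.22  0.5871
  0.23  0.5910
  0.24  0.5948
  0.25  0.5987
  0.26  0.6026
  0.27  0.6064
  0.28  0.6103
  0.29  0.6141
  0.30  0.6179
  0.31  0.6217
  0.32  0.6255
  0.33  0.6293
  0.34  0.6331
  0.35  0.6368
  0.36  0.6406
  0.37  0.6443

$8.65

T = 1;  σ√T = 0.4200
d₁ = [ln(44/50) + (0.079 + ½·0.42²)·1] / (σ√T) = (-0.1278 + 0.1672) / 0.4200 = 0.0937 ⇒ 0.09
d₂ = 0.0937 − 0.4200 = -0.3263 ⇒ -0.33
exp(−rT) = exp(−0.079·1) = 0.9240
N(−d₂) = N(0.33) = 0.6293;  N(−d₁) = N(-0.09) = 0.4641
P = 50·0.9240·0.6293 − 44·0.4641 = 29.0737 − 20.4204 = 8.6533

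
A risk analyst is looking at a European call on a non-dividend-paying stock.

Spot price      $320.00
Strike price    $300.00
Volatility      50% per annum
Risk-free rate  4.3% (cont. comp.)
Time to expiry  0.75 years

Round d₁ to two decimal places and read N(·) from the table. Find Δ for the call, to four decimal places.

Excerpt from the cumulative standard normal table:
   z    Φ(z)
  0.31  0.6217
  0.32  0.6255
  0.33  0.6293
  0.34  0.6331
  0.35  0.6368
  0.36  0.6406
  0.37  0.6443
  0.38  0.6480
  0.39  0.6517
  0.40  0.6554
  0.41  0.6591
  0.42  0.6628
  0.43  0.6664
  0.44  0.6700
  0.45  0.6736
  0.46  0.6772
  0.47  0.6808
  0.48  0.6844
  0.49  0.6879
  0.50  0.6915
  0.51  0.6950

T = 0.75;  σ√T = 0.4330
d₁ = [ln(320/300) + (0.043 + 0.5²/2)·0.75] / 0.4330 = [0.0645 + 0.1260] / 0.4330 = 0.4400 which rounds to 0.44
N(d₁) = N(0.44) = 0.6700
Δ_call = N(d₁) = 0.6700

0.6700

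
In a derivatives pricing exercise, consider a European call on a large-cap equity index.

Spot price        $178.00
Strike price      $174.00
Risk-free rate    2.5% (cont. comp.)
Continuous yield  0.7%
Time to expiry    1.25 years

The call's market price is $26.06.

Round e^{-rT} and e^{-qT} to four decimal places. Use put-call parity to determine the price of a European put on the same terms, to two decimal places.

e^(−qT) = e^(−0.007·1.25) = 0.9913;  e^(−rT) = e^(−0.025·1.25) = 0.9692
Put-call parity: C − P = S·e^(−qT) − K·e^(−rT) = 178·0.9913 − 174·0.9692 = 176.4514 − 168.6408 = 7.8106
P = C − (C − P) = 26.06 − (7.8106) = 18.2494

$18.25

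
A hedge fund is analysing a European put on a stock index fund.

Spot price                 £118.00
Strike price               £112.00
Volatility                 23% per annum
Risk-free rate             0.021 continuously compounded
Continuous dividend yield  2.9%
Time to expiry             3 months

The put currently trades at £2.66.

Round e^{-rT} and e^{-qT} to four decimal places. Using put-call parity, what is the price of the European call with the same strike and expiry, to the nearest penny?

£8.39

e^(−qT) = e^(−0.029·0.25) = 0.9928;  e^(−rT) = e^(−0.021·0.25) = 0.9948
Put-call parity: C − P = S·e^(−qT) − K·e^(−rT) = 118·0.9928 − 112·0.9948 = 117.1504 − 111.4176 = 5.7328
C = P + (C − P) = 2.66 + (5.7328) = 8.3928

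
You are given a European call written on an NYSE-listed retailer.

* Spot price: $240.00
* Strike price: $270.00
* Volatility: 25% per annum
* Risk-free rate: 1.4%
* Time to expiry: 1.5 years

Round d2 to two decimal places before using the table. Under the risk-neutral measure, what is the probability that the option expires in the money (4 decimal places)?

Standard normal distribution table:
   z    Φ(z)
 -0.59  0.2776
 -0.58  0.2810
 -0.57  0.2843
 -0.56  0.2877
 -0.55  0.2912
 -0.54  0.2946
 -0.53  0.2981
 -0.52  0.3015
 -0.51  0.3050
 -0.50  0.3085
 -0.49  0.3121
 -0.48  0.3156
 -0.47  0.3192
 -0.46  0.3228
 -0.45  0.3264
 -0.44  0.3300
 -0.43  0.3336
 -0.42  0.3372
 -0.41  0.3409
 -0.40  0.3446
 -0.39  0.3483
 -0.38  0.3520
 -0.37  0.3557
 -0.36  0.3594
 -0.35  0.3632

σ√T = 0.25 × 1.2247 = 0.3062
d₁ = [ln(240/270) + (0.014 + 0.25²/2)·1.5] / 0.3062 = [-0.1178 + 0.0679] / 0.3062 = -0.1630 → -0.16
d₂ = d₁ − σ√T = -0.1630 − 0.3062 = -0.4692 → -0.47
Pr(exercise) under Q = N(d₂) = 0.3192

0.3192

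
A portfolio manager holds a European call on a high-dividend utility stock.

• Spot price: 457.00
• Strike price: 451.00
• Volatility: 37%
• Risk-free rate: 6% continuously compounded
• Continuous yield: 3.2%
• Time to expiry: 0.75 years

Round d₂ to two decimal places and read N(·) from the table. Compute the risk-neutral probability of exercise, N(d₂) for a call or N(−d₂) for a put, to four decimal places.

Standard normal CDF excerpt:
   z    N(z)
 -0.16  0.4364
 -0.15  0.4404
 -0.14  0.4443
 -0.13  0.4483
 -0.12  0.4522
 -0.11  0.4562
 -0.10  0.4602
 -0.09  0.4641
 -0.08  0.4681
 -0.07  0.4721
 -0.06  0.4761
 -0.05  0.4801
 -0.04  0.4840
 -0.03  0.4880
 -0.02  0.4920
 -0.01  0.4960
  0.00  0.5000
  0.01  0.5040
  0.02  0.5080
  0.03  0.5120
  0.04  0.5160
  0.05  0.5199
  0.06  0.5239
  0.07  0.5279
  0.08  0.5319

T = 0.75;  σ√T = 0.3204
ln(S/K) + (r − q + σ²/2)T = ln(457/451) + (0.06 − 0.032 + 0.37²/2)·0.75 = 0.0132 + 0.0723 = 0.0856
d₁ = 0.0856 / 0.3204 = 0.2670 → 0.27
d₂ = d₁ − σ√T = 0.2670 − 0.3204 = -0.0534 → -0.05
Pr(exercise) under Q = N(d₂) = 0.4801

0.4801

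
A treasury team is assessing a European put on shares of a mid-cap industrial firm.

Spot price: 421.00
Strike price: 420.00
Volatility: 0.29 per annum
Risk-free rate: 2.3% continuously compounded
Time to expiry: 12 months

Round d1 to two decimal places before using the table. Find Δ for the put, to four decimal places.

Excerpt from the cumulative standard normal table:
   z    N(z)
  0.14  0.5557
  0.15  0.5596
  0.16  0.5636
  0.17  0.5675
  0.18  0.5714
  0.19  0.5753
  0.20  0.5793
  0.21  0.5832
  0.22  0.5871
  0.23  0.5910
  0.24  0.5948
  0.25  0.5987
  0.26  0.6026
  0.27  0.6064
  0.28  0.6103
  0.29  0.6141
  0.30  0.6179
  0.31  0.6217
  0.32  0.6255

-0.4090

σ√T = 0.29·√1 = 0.2900
d₁ = [ln(421/420) + (0.023 + 0.29²/2)·1] / 0.2900 = [0.0024 + 0.0650] / 0.2900 = 0.2325 which rounds to 0.23
N(d₁) = N(0.23) = 0.5910
Δ_put = N(d₁) − 1 = 0.5910 − 1 = -0.4090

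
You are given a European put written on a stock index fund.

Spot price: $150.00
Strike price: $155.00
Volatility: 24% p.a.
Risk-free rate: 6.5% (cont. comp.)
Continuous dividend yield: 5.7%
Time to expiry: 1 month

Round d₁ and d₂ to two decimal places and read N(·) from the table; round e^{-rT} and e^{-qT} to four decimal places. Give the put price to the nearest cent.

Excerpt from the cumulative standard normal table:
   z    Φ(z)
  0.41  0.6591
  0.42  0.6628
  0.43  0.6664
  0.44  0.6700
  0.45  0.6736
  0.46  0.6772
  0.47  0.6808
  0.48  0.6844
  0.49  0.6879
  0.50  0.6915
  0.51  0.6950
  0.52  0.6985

$7.11

T = 0.08333;  σ√T = 0.0693
d₁ = [ln(150/155) + (0.065 − 0.057 + 0.24²/2)·0.08333] / 0.0693 = [-0.0328 + 0.0031] / 0.0693 = -0.4290 ≈ -0.43
d₂ = d₁ − σ√T = -0.4290 − 0.0693 = -0.4983 ≈ -0.50
exp(−qT) = exp(−0.057·0.08333) = 0.9953;  exp(−rT) = exp(−0.065·0.08333) = 0.9946
N(−d₂) = N(0.50) = 0.6915;  N(−d₁) = N(0.43) = 0.6664
P = 155·0.9946·0.6915 − 150·0.9953·0.6664 = 106.6037 − 99.4902 = 7.1135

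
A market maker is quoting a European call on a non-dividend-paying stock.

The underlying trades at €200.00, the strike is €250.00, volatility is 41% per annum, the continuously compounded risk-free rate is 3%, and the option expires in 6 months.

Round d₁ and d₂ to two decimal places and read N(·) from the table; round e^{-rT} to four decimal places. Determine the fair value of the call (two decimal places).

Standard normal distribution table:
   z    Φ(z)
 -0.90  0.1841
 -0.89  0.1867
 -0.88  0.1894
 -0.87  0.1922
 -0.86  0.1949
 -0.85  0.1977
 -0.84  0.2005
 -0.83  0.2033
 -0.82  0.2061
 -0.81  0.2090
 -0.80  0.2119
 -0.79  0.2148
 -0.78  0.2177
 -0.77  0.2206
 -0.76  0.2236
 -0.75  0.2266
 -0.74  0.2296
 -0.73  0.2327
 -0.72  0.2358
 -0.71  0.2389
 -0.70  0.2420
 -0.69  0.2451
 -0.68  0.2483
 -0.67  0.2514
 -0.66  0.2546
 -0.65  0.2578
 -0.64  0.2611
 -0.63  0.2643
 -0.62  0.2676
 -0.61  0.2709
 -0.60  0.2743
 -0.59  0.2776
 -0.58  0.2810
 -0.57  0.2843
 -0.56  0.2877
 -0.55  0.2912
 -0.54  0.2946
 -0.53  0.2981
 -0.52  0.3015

€8.86

T = 0.5;  σ√T = 0.2899
d₁ = [ln(200/250) + (0.03 + 0.41²/2)·0.5] / 0.2899 = [-0.2231 + 0.0570] / 0.2899 = -0.5730 → -0.57
d₂ = d₁ − σ√T = -0.5730 − 0.2899 = -0.8629 → -0.86
exp(−rT) = exp(−0.03·0.5) = 0.9851
C = 200·N(-0.57) − 250·0.9851·N(-0.86) = 200·0.2843 − 250·0.9851·0.1949 = 56.8600 − 47.9990 = 8.8610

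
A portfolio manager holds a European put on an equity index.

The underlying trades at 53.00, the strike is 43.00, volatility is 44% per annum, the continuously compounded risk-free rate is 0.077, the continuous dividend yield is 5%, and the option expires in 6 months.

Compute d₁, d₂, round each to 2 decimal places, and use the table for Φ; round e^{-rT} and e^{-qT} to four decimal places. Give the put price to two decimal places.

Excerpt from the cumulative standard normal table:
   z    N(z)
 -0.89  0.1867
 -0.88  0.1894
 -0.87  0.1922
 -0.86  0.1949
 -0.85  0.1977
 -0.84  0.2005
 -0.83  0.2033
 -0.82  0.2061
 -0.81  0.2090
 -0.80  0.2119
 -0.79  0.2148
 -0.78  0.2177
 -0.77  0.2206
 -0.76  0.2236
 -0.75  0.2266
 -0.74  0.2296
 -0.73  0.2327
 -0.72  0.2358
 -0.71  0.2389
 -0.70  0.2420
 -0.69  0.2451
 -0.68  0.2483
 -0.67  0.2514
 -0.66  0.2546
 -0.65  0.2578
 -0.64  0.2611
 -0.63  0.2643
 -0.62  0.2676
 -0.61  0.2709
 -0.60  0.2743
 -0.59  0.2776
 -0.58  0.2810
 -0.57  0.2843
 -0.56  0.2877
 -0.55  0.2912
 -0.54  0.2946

σ√T = 0.44 × 0.7071 = 0.3111
d₁ = [ln(53/43) + (0.077 − 0.05 + ½·0.44²)·0.5] / (σ√T) = (0.2091 + 0.0619) / 0.3111 = 0.8710 → 0.87
d₂ = 0.8710 − 0.3111 = 0.5599 → 0.56
exp(−qT) = exp(−0.05·0.5) = 0.9753;  exp(−rT) = exp(−0.077·0.5) = 0.9622
N(−d₂) = N(-0.56) = 0.2877;  N(−d₁) = N(-0.87) = 0.1922
P = 43·0.9622·0.2877 − 53·0.9753·0.1922 = 11.9035 − 9.9350 = 1.9685

1.97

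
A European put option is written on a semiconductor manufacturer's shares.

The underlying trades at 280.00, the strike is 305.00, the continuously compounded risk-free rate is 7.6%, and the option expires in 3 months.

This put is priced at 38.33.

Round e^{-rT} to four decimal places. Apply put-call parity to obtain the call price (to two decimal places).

19.06

e^(−rT) = e^(−0.076·0.25) = 0.9812
Put-call parity: C − P = S − K·e^(−rT) = 280 − 305·0.9812 = 280 − 299.2660 = -19.2660
C = P + (C − P) = 38.33 + (-19.2660) = 19.0640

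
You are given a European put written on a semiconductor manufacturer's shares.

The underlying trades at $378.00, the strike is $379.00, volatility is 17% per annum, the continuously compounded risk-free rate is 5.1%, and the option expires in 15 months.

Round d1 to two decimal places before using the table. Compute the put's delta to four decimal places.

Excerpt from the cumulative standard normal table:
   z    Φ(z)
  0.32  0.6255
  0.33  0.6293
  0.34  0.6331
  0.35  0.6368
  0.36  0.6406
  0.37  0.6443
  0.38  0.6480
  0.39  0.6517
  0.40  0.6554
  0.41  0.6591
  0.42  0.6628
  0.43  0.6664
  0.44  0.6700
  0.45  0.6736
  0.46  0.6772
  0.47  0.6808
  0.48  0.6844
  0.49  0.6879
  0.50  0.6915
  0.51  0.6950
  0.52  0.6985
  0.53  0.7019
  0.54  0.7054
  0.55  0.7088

T = 1.25;  σ√T = 0.1901
d₁ = [ln(378/379) + (0.051 + ½·0.17²)·1.25] / (σ√T) = (-0.0026 + 0.0818) / 0.1901 = 0.4165 → 0.42
N(d₁) = N(0.42) = 0.6628
Δ_put = N(d₁) − 1 = 0.6628 − 1 = -0.3372

-0.3372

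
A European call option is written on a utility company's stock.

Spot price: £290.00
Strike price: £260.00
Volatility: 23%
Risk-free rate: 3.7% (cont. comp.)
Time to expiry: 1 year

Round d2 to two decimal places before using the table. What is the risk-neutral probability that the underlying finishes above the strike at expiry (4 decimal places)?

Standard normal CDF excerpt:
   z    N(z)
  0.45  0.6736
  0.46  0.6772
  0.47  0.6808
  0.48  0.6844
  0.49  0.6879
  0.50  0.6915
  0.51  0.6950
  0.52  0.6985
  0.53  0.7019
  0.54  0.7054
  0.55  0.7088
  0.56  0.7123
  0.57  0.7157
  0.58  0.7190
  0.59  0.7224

σ√T = 0.23 × 1.0000 = 0.2300
d₁ = [ln(290/260) + (0.037 + 0.23²/2)·1] / 0.2300 = [0.1092 + 0.0635] / 0.2300 = 0.7506 → 0.75
d₂ = d₁ − σ√T = 0.7506 − 0.2300 = 0.5206 → 0.52
Risk-neutral Pr[S_T > K] = N(d₂) = N(0.52) = 0.6985

0.6985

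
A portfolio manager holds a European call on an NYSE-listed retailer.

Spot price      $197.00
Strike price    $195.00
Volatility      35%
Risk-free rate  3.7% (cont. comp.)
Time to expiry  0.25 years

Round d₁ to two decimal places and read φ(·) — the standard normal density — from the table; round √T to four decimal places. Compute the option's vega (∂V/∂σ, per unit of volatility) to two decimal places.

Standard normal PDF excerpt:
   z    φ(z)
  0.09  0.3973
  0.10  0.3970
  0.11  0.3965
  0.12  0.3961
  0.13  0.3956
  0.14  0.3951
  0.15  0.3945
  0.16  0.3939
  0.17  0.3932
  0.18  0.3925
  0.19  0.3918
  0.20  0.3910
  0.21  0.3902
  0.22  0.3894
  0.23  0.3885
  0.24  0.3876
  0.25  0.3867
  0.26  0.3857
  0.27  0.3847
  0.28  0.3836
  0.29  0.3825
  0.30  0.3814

38.51

T = 0.25;  σ√T = 0.1750
ln(S/K) + (r + σ²/2)T = ln(197/195) + (0.037 + 0.35²/2)·0.25 = 0.0102 + 0.0246 = 0.0348
d₁ = 0.0348 / 0.1750 = 0.1987 which rounds to 0.20
√T = √0.25 = 0.5000
φ(d₁) = φ(0.20) = 0.3910
vega = S·φ(d₁)·√T = 197·0.3910·0.5000 = 38.5135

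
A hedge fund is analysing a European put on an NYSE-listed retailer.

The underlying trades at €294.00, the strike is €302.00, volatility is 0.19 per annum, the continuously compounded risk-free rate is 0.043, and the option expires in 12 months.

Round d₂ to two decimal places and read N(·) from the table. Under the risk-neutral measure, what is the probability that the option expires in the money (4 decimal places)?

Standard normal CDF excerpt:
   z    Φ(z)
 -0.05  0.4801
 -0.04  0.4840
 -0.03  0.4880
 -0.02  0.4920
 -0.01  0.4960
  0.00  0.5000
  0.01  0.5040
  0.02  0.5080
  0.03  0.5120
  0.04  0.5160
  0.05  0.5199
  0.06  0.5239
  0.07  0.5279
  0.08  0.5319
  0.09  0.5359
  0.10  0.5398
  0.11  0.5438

σ√T = 0.19 × 1.0000 = 0.1900
d₁ = [ln(294/302) + (0.043 + ½·0.19²)·1] / (σ√T) = (-0.0268 + 0.0610) / 0.1900 = 0.1800 ≈ 0.18
d₂ = 0.1800 − 0.1900 = -0.0100 ≈ -0.01
Risk-neutral Pr[S_T < K] = N(−d₂) = N(0.01) = 0.5040

0.5040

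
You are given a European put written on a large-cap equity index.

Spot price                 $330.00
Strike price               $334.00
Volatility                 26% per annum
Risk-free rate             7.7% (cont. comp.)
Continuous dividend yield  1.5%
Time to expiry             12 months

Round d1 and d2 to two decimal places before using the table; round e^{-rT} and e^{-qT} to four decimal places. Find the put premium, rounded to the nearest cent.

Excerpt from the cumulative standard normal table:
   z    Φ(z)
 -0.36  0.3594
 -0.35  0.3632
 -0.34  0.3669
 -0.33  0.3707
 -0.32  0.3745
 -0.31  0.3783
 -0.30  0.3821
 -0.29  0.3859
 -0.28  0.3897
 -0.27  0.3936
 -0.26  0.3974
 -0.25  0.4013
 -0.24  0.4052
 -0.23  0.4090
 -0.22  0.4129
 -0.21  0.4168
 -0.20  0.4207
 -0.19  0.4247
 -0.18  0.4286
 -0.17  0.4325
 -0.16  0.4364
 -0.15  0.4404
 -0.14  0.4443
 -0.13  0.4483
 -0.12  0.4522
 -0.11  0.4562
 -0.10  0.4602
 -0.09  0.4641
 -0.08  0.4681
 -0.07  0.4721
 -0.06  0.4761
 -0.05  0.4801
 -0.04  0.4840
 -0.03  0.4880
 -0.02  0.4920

$25.49

T = 1;  σ√T = 0.2600
d₁ = [ln(330/334) + (0.077 − 0.015 + 0.26²/2)·1] / 0.2600 = [-0.0120 + 0.0958] / 0.2600 = 0.3221 which rounds to 0.32
d₂ = d₁ − σ√T = 0.3221 − 0.2600 = 0.0621 which rounds to 0.06
exp(−qT) = exp(−0.015·1) = 0.9851;  exp(−rT) = exp(−0.077·1) = 0.9259
N(−d₂) = N(-0.06) = 0.4761;  N(−d₁) = N(-0.32) = 0.3745
P = 334·0.9259·0.4761 − 330·0.9851·0.3745 = 147.2342 − 121.7436 = 25.4906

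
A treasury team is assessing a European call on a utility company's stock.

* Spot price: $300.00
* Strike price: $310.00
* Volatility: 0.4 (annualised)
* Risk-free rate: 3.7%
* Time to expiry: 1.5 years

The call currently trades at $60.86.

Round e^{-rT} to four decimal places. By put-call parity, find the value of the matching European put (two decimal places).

$54.12

e^(−rT) = e^(−0.037·1.5) = 0.9460
Put-call parity: C − P = S − K·e^(−rT) = 300 − 310·0.9460 = 300 − 293.2600 = 6.7400
P = C − (C − P) = 60.86 − (6.7400) = 54.1200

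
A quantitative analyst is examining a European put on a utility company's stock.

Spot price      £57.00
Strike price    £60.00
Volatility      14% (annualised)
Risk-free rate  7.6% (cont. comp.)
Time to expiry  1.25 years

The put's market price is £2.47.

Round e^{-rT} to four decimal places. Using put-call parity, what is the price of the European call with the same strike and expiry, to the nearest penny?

exp(−rT) = exp(−0.076·1.25) = 0.9094
Put-call parity: C − P = S − K·e^(−rT) = 57 − 60·0.9094 = 57 − 54.5640 = 2.4360
C = P + (C − P) = 2.47 + (2.4360) = 4.9060

£4.91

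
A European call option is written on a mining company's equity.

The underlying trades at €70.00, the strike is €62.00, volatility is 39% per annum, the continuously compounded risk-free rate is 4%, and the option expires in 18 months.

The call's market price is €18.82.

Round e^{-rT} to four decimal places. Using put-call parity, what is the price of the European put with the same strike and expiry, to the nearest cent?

e^(−rT) = e^(−0.04·1.5) = 0.9418
Put-call parity: C − P = S − K·e^(−rT) = 70 − 62·0.9418 = 70 − 58.3916 = 11.6084
P = C − (C − P) = 18.82 − (11.6084) = 7.2116

€7.21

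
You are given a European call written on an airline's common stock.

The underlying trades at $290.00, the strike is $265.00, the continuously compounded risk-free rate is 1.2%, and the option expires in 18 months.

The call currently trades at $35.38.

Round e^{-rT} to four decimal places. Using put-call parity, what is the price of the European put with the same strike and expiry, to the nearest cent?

$5.66

e^(−rT) = e^(−0.012·1.5) = 0.9822
Put-call parity: C − P = S − K·e^(−rT) = 290 − 265·0.9822 = 290 − 260.2830 = 29.7170
P = C − (C − P) = 35.38 − (29.7170) = 5.6630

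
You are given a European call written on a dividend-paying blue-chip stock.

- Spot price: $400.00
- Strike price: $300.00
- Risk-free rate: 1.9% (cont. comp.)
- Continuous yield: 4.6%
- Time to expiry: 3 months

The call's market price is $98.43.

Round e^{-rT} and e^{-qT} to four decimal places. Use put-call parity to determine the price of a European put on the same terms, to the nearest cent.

e^(−qT) = e^(−0.046·0.25) = 0.9886;  e^(−rT) = e^(−0.019·0.25) = 0.9953
Put-call parity: C − P = S·e^(−qT) − K·e^(−rT) = 400·0.9886 − 300·0.9953 = 395.4400 − 298.5900 = 96.8500
P = C − (C − P) = 98.43 − (96.8500) = 1.5800

$1.58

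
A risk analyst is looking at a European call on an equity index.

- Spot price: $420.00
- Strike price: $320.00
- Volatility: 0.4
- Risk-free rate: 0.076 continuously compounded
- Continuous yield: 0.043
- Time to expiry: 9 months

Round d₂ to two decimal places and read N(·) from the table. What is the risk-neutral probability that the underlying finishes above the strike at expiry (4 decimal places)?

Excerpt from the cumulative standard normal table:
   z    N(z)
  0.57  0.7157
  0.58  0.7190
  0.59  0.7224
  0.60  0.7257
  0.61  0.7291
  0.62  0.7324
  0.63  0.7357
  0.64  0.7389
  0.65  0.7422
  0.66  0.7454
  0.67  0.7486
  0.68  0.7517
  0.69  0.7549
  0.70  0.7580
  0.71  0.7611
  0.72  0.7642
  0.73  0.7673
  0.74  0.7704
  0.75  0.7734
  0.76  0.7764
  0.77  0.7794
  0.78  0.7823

0.7517

σ√T = 0.4·√0.75 = 0.3464
ln(S/K) + (r − q + σ²/2)T = ln(420/320) + (0.076 − 0.043 + 0.4²/2)·0.75 = 0.2719 + 0.0848 = 0.3567
d₁ = 0.3567 / 0.3464 = 1.0297 which rounds to 1.03
d₂ = d₁ − σ√T = 1.0297 − 0.3464 = 0.6832 which rounds to 0.68
Pr(exercise) under Q = N(d₂) = 0.7517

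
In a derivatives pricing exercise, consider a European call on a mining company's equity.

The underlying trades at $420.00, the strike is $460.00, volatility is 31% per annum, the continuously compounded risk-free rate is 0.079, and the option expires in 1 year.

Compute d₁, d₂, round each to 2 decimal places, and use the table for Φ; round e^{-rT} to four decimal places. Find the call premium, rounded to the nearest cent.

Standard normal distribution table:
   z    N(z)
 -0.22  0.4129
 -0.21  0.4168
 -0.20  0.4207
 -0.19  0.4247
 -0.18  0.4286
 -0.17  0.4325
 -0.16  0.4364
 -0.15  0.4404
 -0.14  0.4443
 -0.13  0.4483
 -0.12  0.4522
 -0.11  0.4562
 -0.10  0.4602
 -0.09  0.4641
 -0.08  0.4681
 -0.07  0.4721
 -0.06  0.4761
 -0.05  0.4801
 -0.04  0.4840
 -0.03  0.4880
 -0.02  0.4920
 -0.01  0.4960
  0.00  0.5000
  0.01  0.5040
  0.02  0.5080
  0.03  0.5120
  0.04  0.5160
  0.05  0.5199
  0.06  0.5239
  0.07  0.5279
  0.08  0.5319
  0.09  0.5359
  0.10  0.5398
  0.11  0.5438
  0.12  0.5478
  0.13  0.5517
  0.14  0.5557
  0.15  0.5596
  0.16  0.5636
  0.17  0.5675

$49.56

σ√T = 0.31·√1 = 0.3100
ln(S/K) + (r + σ²/2)T = ln(420/460) + (0.079 + 0.31²/2)·1 = -0.0910 + 0.1270 = 0.0361
d₁ = 0.0361 / 0.3100 = 0.1164 → 0.12
d₂ = d₁ − σ√T = 0.1164 − 0.3100 = -0.1936 → -0.19
exp(−rT) = exp(−0.079·1) = 0.9240
N(d₁) = N(0.12) = 0.5478;  N(d₂) = N(-0.19) = 0.4247
C = 420·0.5478 − 460·0.9240·0.4247 = 230.0760 − 180.5145 = 49.5615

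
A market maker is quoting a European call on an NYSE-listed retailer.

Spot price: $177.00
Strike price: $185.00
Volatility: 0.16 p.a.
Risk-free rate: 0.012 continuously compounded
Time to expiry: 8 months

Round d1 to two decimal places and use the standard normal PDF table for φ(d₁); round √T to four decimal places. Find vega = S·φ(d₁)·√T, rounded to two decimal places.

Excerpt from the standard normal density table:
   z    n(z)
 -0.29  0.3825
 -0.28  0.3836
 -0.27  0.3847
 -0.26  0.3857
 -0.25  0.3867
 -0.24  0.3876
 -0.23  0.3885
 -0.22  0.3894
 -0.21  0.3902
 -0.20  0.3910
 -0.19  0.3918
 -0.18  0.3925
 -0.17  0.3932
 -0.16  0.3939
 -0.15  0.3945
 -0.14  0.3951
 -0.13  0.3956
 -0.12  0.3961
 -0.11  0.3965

σ√T = 0.16·√0.6667 = 0.1306
d₁ = [ln(177/185) + (0.012 + 0.16²/2)·0.6667] / 0.1306 = [-0.0442 + 0.0165] / 0.1306 = -0.2118 ⇒ -0.21
√T = √0.6667 = 0.8165
φ(d₁) = φ(-0.21) = 0.3902
vega = S·φ(d₁)·√T = 177·0.3902·0.8165 = 56.3919

56.39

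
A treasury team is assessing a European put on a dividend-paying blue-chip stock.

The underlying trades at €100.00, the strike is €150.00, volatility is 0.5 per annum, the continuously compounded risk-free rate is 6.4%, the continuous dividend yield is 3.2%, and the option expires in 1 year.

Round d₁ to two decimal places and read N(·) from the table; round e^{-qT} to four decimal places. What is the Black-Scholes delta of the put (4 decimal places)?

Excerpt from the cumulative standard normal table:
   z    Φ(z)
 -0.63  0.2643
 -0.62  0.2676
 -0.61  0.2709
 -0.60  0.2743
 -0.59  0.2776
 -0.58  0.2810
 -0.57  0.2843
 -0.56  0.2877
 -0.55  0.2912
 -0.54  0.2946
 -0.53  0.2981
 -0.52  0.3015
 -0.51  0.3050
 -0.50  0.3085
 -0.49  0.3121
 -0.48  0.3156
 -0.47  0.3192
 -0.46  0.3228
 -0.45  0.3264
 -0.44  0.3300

σ√T = 0.5·√1 = 0.5000
d₁ = [ln(100/150) + (0.064 − 0.032 + ½·0.5²)·1] / (σ√T) = (-0.4055 + 0.1570) / 0.5000 = -0.4969 → -0.50
N(d₁) = N(-0.50) = 0.3085
Δ_put = exp(−qT)·(N(d₁) − 1) = 0.9685·(0.3085 − 1) = -0.6697

-0.6697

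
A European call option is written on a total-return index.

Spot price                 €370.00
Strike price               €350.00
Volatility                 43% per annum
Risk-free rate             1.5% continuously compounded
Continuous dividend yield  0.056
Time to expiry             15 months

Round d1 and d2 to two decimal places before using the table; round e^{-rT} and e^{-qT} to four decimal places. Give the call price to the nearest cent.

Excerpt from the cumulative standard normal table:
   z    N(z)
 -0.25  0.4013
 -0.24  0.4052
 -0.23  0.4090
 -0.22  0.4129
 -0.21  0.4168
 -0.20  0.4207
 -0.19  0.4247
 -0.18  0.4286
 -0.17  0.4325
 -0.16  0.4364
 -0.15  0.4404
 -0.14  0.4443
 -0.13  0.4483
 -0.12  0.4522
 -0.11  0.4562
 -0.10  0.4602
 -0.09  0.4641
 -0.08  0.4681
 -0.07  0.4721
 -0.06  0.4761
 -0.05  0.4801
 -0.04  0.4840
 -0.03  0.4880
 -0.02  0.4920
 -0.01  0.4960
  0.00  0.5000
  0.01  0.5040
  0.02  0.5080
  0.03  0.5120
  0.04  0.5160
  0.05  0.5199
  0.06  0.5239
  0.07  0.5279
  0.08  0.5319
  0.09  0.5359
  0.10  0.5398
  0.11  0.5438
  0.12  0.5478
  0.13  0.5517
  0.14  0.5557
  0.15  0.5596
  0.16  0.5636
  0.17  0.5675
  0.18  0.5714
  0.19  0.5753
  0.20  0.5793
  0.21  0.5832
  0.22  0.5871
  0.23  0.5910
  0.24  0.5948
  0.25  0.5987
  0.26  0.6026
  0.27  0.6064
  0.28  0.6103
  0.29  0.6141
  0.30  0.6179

T = 1.25;  σ√T = 0.4808
d₁ = [ln(370/350) + (0.015 − 0.056 + ½·0.43²)·1.25] / (σ√T) = (0.0556 + 0.0643) / 0.4808 = 0.2494 → 0.25
d₂ = 0.2494 − 0.4808 = -0.2314 → -0.23
exp(−qT) = exp(−0.056·1.25) = 0.9324;  exp(−rT) = exp(−0.015·1.25) = 0.9814
C = 370·0.9324·N(0.25) − 350·0.9814·N(-0.23) = 370·0.9324·0.5987 − 350·0.9814·0.4090 = 206.5443 − 140.4874 = 66.0569

€66.06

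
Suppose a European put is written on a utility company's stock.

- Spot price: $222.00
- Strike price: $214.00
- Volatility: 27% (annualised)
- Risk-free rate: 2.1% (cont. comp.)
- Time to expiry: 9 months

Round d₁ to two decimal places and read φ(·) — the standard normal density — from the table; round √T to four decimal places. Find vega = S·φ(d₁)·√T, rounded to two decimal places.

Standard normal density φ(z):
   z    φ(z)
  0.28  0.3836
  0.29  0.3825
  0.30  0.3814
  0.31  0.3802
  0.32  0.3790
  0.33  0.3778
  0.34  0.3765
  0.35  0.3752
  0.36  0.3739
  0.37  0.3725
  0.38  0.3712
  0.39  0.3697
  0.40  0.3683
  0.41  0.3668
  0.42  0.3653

T = 0.75;  σ√T = 0.2338
d₁ = [ln(222/214) + (0.021 + ½·0.27²)·0.75] / (σ√T) = (0.0367 + 0.0431) / 0.2338 = 0.3412 which rounds to 0.34
√T = √0.75 = 0.8660
φ(d₁) = φ(0.34) = 0.3765
vega = S·φ(d₁)·√T = 222·0.3765·0.8660 = 72.3829
(Call and put vega coincide under Black-Scholes.)

72.38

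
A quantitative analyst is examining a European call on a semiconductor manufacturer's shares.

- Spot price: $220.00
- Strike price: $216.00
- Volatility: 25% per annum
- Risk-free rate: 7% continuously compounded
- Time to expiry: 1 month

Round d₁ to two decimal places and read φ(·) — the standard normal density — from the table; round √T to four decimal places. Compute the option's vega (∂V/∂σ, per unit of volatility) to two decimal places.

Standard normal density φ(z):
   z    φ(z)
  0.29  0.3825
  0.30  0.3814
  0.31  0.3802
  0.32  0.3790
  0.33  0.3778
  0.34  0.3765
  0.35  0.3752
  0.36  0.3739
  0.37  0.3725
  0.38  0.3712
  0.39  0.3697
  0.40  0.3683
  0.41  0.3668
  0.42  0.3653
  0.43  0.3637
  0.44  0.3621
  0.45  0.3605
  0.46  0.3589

σ√T = 0.25·√0.08333 = 0.0722
d₁ = [ln(220/216) + (0.07 + ½·0.25²)·0.08333] / (σ√T) = (0.0183 + 0.0084) / 0.0722 = 0.3712 ⇒ 0.37
√T = √0.08333 = 0.2887
φ(d₁) = φ(0.37) = 0.3725
vega = S·φ(d₁)·√T = 220·0.3725·0.2887 = 23.6590

23.66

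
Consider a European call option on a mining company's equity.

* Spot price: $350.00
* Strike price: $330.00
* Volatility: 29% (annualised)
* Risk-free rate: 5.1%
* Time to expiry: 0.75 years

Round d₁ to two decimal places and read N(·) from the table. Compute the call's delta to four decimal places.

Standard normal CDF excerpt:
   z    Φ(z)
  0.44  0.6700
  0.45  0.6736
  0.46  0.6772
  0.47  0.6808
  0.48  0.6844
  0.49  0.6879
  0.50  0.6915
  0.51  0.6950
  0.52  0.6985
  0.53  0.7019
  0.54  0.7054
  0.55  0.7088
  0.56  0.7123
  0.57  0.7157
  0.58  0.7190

σ√T = 0.29·√0.75 = 0.2511
ln(S/K) + (r + σ²/2)T = ln(350/330) + (0.051 + 0.29²/2)·0.75 = 0.0588 + 0.0698 = 0.1286
d₁ = 0.1286 / 0.2511 = 0.5122 ≈ 0.51
N(d₁) = N(0.51) = 0.6950
Δ_call = N(d₁) = 0.6950

0.6950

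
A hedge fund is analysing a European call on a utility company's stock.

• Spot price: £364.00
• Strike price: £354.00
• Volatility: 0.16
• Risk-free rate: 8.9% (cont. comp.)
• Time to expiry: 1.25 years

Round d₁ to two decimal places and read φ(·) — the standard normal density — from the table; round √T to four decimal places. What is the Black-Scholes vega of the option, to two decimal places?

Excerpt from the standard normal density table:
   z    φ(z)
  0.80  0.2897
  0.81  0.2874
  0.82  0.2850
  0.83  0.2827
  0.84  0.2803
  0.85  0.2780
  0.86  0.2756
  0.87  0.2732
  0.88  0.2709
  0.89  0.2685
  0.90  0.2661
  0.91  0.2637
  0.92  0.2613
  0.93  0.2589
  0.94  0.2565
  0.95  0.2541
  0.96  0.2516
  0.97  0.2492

111.18

σ√T = 0.16 × 1.1180 = 0.1789
ln(S/K) + (r + σ²/2)T = ln(364/354) + (0.089 + 0.16²/2)·1.25 = 0.0279 + 0.1273 = 0.1551
d₁ = 0.1551 / 0.1789 = 0.8671 ⇒ 0.87
√T = √1.25 = 1.1180
φ(d₁) = φ(0.87) = 0.2732
vega = S·φ(d₁)·√T = 364·0.2732·1.1180 = 111.1793
(The put has the same vega.)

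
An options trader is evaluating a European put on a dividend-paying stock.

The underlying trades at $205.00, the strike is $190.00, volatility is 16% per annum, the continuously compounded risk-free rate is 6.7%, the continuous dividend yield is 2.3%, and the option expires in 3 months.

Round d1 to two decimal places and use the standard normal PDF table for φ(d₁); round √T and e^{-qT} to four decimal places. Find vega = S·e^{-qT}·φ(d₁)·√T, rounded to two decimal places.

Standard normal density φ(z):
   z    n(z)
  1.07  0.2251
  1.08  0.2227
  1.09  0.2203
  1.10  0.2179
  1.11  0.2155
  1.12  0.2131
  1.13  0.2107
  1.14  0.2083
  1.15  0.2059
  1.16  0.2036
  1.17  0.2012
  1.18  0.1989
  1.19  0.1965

σ√T = 0.16·√0.25 = 0.0800
d₁ = [ln(205/190) + (0.067 − 0.023 + ½·0.16²)·0.25] / (σ√T) = (0.0760 + 0.0142) / 0.0800 = 1.1273 ≈ 1.13
√T = √0.25 = 0.5000
φ(d₁) = φ(1.13) = 0.2107
e^(−qT) = e^(−0.023·0.25) = 0.9943
vega = S·e^(−qT)·φ(d₁)·√T = 205·0.9943·0.2107·0.5000 = 21.4736
(Call and put vega coincide under Black-Scholes.)

21.47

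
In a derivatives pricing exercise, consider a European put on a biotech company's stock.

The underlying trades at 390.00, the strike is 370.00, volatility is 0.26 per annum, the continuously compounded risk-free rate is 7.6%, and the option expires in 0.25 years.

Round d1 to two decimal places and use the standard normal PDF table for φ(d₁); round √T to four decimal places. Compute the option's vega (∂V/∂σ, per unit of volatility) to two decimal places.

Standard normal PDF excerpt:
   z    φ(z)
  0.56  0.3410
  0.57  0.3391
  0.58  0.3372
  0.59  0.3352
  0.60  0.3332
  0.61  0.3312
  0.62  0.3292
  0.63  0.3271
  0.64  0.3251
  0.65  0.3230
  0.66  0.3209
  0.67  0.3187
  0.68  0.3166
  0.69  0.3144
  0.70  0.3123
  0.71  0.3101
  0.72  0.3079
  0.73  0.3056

T = 0.25;  σ√T = 0.1300
d₁ = [ln(390/370) + (0.076 + ½·0.26²)·0.25] / (σ√T) = (0.0526 + 0.0275) / 0.1300 = 0.6161 ≈ 0.62
√T = √0.25 = 0.5000
φ(d₁) = φ(0.62) = 0.3292
vega = S·φ(d₁)·√T = 390·0.3292·0.5000 = 64.1940
(The call has the same vega.)

64.19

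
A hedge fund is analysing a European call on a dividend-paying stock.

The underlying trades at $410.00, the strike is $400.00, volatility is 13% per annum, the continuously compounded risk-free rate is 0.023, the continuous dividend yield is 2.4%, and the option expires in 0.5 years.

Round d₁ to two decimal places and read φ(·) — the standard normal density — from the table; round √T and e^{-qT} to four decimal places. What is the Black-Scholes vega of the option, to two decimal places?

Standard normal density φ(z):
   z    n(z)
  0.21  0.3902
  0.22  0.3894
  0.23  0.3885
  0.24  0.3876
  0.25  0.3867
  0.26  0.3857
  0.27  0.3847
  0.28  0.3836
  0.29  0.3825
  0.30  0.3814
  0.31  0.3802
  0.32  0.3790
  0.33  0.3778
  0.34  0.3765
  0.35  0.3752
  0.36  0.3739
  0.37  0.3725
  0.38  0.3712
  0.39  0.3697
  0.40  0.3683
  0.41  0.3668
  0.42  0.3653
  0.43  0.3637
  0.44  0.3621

σ√T = 0.13·√0.5 = 0.0919
d₁ = [ln(410/400) + (0.023 − 0.024 + 0.13²/2)·0.5] / 0.0919 = [0.0247 + 0.0037] / 0.0919 = 0.3091 which rounds to 0.31
√T = √0.5 = 0.7071
φ(d₁) = φ(0.31) = 0.3802
exp(−qT) = exp(−0.024·0.5) = 0.9881
vega = S·exp(−qT)·φ(d₁)·√T = 410·0.9881·0.3802·0.7071 = 108.9125

108.91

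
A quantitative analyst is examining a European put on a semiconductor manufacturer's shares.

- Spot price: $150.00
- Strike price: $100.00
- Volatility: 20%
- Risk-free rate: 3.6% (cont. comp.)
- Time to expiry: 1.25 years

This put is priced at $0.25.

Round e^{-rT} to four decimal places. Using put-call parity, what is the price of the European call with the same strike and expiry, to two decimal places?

$54.65

exp(−rT) = exp(−0.036·1.25) = 0.9560
Put-call parity: C − P = S − K·e^(−rT) = 150 − 100·0.9560 = 150 − 95.6000 = 54.4000
C = P + (C − P) = 0.25 + (54.4000) = 54.6500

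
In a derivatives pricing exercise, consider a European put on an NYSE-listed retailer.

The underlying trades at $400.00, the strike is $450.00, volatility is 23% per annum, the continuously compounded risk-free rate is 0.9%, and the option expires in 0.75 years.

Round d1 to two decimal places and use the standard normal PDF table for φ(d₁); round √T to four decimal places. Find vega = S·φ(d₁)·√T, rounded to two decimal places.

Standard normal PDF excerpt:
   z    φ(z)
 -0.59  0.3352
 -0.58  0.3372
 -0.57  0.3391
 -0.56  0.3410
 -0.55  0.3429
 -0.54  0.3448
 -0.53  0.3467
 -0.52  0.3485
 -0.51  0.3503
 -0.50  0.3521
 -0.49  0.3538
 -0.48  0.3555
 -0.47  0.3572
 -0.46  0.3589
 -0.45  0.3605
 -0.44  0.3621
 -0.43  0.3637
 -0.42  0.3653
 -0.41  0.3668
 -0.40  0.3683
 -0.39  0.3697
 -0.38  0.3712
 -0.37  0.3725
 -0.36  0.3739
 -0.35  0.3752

σ√T = 0.23·√0.75 = 0.1992
d₁ = [ln(400/450) + (0.009 + 0.23²/2)·0.75] / 0.1992 = [-0.1178 + 0.0266] / 0.1992 = -0.4578 ≈ -0.46
√T = √0.75 = 0.8660
φ(d₁) = φ(-0.46) = 0.3589
vega = S·φ(d₁)·√T = 400·0.3589·0.8660 = 124.3230

124.32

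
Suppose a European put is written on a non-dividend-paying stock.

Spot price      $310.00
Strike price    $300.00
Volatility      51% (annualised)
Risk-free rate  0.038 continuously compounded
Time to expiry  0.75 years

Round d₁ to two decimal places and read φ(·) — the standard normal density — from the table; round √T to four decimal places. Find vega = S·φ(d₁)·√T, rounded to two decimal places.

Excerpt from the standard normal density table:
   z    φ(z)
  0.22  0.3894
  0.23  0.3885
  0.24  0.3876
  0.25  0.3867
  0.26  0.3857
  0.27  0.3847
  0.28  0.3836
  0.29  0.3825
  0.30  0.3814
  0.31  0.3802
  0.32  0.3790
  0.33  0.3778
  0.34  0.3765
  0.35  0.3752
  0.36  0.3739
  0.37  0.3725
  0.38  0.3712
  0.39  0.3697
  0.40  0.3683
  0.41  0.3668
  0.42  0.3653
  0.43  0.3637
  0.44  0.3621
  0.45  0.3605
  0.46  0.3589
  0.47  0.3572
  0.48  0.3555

100.38

T = 0.75;  σ√T = 0.4417
d₁ = [ln(310/300) + (0.038 + 0.51²/2)·0.75] / 0.4417 = [0.0328 + 0.1260] / 0.4417 = 0.3596 ⇒ 0.36
√T = √0.75 = 0.8660
φ(d₁) = φ(0.36) = 0.3739
vega = S·φ(d₁)·√T = 310·0.3739·0.8660 = 100.3772
(Vega is the same for a European call and put with the same parameters.)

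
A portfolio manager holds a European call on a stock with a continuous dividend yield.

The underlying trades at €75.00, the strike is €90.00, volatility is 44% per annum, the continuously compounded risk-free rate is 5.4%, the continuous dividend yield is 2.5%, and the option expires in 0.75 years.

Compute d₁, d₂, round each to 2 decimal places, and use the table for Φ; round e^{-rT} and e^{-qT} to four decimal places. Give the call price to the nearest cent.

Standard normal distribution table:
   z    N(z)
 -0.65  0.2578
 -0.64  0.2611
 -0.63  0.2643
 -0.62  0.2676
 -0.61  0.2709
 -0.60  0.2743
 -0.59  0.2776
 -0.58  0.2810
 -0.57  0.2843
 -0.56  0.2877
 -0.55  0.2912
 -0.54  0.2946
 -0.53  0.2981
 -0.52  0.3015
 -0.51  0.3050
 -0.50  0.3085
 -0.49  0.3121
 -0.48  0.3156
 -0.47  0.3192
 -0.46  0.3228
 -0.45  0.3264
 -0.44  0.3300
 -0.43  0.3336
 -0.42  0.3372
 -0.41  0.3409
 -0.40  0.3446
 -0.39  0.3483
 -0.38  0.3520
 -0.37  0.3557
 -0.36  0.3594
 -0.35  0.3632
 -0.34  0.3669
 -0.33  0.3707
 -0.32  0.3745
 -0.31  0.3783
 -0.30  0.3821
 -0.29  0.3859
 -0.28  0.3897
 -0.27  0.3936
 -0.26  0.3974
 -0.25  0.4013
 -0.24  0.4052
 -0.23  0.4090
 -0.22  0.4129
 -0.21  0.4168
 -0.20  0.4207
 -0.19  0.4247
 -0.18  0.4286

T = 0.75;  σ√T = 0.3811
d₁ = [ln(75/90) + (0.054 − 0.025 + ½·0.44²)·0.75] / (σ√T) = (-0.1823 + 0.0943) / 0.3811 = -0.2309 ≈ -0.23
d₂ = -0.2309 − 0.3811 = -0.6119 ≈ -0.61
e^(−qT) = e^(−0.025·0.75) = 0.9814;  e^(−rT) = e^(−0.054·0.75) = 0.9603
C = 75·0.9814·N(-0.23) − 90·0.9603·N(-0.61) = 75·0.9814·0.4090 − 90·0.9603·0.2709 = 30.1044 − 23.4131 = 6.6914

€6.69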